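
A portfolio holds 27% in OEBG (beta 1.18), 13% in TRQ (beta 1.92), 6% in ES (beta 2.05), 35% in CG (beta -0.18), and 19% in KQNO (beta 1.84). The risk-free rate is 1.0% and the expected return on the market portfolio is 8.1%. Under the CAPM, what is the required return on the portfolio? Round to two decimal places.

7.94%

β_P = Σ w_i β_i = 0.27×1.18 + 0.13×1.92 + 0.06×2.05 + 0.35×-0.18 + 0.19×1.84 = 0.9778
MRP = 8.1% − 1.0% = 7.10%
E(R_P) = R_f + β_P × MRP = 1.0% + 0.9778 × 7.1% = 7.94%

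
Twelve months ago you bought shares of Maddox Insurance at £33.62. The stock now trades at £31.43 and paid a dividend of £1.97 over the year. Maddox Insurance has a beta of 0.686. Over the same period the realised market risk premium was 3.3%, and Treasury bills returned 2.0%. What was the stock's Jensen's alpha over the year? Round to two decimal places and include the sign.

-4.92%

Realised HPR = (P1 + D1 − P0) / P0 = (31.43 + 1.97 − 33.62) / 33.62 = -0.22 / 33.62 = -0.6544%
CAPM required = R_f + β·MRP = 2.0% + 0.686 × 3.3% = 4.2638%
α = realised − required = -0.6544% − 4.2638% = -4.92%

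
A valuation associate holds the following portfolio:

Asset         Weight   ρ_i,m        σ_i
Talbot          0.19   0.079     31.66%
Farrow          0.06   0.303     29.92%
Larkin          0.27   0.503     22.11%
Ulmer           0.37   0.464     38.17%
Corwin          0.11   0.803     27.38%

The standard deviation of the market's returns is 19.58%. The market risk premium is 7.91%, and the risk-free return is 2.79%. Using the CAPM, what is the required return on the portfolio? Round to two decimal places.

8.04%

β_Talbot = 0.079 × 31.66% / 19.58% = 0.1277
β_Farrow = 0.303 × 29.92% / 19.58% = 0.4630
β_Larkin = 0.503 × 22.11% / 19.58% = 0.5680
β_Ulmer = 0.464 × 38.17% / 19.58% = 0.9045
β_Corwin = 0.803 × 27.38% / 19.58% = 1.1229
β_P = Σ w_i β_i = 0.19×0.1277 + 0.06×0.4630 + 0.27×0.5680 + 0.37×0.9045 + 0.11×1.1229 = 0.6636
E(R_P) = R_f + β_P × MRP = 2.79% + 0.6636 × 7.91% = 8.04%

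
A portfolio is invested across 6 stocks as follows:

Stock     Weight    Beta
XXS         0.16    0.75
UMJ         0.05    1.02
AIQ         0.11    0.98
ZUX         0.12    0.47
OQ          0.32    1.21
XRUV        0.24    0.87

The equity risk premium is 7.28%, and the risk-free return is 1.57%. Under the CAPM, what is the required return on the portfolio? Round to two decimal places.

β_P = Σ w_i β_i = 0.16×0.75 + 0.05×1.02 + 0.11×0.98 + 0.12×0.47 + 0.32×1.21 + 0.24×0.87 = 0.9312
E(R_P) = R_f + β_P × MRP = 1.57% + 0.9312 × 7.28% = 8.35%

8.35%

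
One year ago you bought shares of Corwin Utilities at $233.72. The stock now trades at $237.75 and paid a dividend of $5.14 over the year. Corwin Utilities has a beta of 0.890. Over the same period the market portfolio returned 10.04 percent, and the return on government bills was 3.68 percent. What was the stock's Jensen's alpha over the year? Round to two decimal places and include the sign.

-5.42%

Realised HPR = (P1 + D1 − P0) / P0 = (237.75 + 5.14 − 233.72) / 233.72 = 9.17 / 233.72 = 3.9235%
MRP = 10.04% − 3.68% = 6.36%
CAPM required = R_f + β·MRP = 3.68% + 0.890 × 6.36% = 9.34040%
α = realised − required = 3.9235% − 9.34040% = -5.42%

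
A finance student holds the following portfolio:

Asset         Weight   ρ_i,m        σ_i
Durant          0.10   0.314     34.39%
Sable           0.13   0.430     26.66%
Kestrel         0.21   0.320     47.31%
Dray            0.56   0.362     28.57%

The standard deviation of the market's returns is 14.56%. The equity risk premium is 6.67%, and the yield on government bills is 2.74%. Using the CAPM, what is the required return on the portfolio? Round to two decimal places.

8.03%

β_Durant = 0.314 × 34.39% / 14.56% = 0.7417
β_Sable = 0.430 × 26.66% / 14.56% = 0.7873
β_Kestrel = 0.320 × 47.31% / 14.56% = 1.0398
β_Dray = 0.362 × 28.57% / 14.56% = 0.7103
β_P = Σ w_i β_i = 0.10×0.7417 + 0.13×0.7873 + 0.21×1.0398 + 0.56×0.7103 = 0.7926
E(R_P) = R_f + β_P × MRP = 2.74% + 0.7926 × 6.67% = 8.03%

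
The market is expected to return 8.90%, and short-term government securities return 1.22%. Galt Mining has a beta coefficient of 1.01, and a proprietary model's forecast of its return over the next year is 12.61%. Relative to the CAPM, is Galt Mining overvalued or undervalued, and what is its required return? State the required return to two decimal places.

MRP = 8.90% − 1.22% = 7.68%
Required return = R_f + β·MRP = 1.22% + 1.01 × 7.68% = 8.98%
Forecast 12.61% > required 8.98% → the stock plots above the SML → undervalued.

Undervalued; required return 8.98%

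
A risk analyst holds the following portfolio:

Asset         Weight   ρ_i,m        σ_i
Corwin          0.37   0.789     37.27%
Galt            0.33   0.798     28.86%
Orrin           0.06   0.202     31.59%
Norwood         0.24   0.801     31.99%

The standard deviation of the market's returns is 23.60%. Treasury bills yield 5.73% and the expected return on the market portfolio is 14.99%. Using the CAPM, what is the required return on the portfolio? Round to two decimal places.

15.54%

β_Corwin = 0.789 × 37.27% / 23.60% = 1.2460
β_Galt = 0.798 × 28.86% / 23.60% = 0.9759
β_Orrin = 0.202 × 31.59% / 23.60% = 0.2704
β_Norwood = 0.801 × 31.99% / 23.60% = 1.0858
β_P = Σ w_i β_i = 0.37×1.2460 + 0.33×0.9759 + 0.06×0.2704 + 0.24×1.0858 = 1.0599
MRP = 14.99% − 5.73% = 9.26%
E(R_P) = R_f + β_P × MRP = 5.73% + 1.0599 × 9.26% = 15.54%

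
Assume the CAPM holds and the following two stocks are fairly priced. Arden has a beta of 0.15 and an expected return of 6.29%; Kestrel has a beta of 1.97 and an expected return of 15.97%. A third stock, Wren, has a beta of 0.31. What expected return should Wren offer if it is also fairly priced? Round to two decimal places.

7.14%

MRP (SML slope) = (15.97% − 6.29%) / (1.97 − 0.15) = 9.68% / 1.82 = 5.3187%
R_f (intercept) = 6.29% − 0.15 × 5.3187% = 5.4922%
E(R_Wren) = R_f + β × MRP = 5.4922% + 0.31 × 5.3187% = 7.14%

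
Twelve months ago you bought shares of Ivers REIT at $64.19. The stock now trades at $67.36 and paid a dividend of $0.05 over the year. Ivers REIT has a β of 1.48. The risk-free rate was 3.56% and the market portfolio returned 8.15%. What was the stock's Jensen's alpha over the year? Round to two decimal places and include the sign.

Realised HPR = (P1 + D1 − P0) / P0 = (67.36 + 0.05 − 64.19) / 64.19 = 3.22 / 64.19 = 5.0164%
MRP = 8.15% − 3.56% = 4.59%
CAPM required = R_f + β·MRP = 3.56% + 1.48 × 4.59% = 10.3532%
α = realised − required = 5.0164% − 10.3532% = -5.34%

-5.34%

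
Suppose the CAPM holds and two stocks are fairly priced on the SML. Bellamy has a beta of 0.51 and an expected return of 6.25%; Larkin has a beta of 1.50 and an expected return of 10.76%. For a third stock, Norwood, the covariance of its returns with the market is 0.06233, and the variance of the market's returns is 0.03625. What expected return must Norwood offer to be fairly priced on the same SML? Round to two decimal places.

MRP = (10.76% − 6.25%) / (1.50 − 0.51) = 4.5556%
R_f = 6.25% − 0.51 × 4.5556% = 3.9266%
β_Norwood = Cov / Var(R_m) = 0.06233 / 0.03625 = 1.7194
E(R_Norwood) = R_f + β × MRP = 3.9266% + 1.7194 × 4.5556% = 11.76%

11.76%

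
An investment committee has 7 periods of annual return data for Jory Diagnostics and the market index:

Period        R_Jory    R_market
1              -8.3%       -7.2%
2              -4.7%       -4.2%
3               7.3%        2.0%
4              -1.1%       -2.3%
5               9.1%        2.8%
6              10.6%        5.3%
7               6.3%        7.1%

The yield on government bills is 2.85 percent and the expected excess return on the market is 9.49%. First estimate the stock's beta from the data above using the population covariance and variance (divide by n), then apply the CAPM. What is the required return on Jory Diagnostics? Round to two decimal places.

Mean R_i = (-8.3 − 4.7 + 7.3 − 1.1 + 9.1 + 10.6 + 6.3) / 7 = 2.7429%
Mean R_m = (-7.2 − 4.2 + 2.0 − 2.3 + 2.8 + 5.3 + 7.1) / 7 = 0.5000%
Σ(R_i − R̄_i)(R_m − R̄_m) = 213.4200  ⇒  Cov = 213.4200 / 7 = 30.4886
Σ(R_m − R̄_m)² = 163.3600  ⇒  Var(R_m) = 163.3600 / 7 = 23.3371
β = Cov / Var(R_m) = 30.4886 / 23.3371 = 1.3064
E(R) = R_f + β × MRP = 2.85% + 1.3064 × 9.49% = 15.25%

15.25%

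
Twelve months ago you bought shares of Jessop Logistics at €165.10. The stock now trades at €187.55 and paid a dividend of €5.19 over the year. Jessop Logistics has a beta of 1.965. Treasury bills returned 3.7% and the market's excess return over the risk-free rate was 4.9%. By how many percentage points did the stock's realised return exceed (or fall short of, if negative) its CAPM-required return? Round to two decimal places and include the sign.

+3.41%

Realised HPR = (P1 + D1 − P0) / P0 = (187.55 + 5.19 − 165.10) / 165.10 = 27.64 / 165.10 = 16.7414%
CAPM required = R_f + β·MRP = 3.7% + 1.965 × 4.9% = 13.3285%
α = realised − required = 16.7414% − 13.3285% = +3.41%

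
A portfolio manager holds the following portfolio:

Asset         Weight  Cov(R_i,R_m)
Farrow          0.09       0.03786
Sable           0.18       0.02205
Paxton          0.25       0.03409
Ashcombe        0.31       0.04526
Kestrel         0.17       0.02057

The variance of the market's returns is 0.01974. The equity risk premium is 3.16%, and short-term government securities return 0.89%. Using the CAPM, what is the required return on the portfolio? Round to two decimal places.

β_Farrow = 0.03786 / 0.01974 = 1.9179
β_Sable = 0.02205 / 0.01974 = 1.1170
β_Paxton = 0.03409 / 0.01974 = 1.7270
β_Ashcombe = 0.04526 / 0.01974 = 2.2928
β_Kestrel = 0.02057 / 0.01974 = 1.0420
β_P = Σ w_i β_i = 0.09×1.9179 + 0.18×1.1170 + 0.25×1.7270 + 0.31×2.2928 + 0.17×1.0420 = 1.6933
E(R_P) = R_f + β_P × MRP = 0.89% + 1.6933 × 3.16% = 6.24%

6.24%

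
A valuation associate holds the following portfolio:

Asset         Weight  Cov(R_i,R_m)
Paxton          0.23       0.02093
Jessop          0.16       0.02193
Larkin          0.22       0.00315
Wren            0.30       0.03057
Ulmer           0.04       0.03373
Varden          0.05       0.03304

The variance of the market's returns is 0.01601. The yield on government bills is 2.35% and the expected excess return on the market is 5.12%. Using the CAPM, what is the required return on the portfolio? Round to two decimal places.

β_Paxton = 0.02093 / 0.01601 = 1.3073
β_Jessop = 0.02193 / 0.01601 = 1.3698
β_Larkin = 0.00315 / 0.01601 = 0.1968
β_Wren = 0.03057 / 0.01601 = 1.9094
β_Ulmer = 0.03373 / 0.01601 = 2.1068
β_Varden = 0.03304 / 0.01601 = 2.0637
β_P = Σ w_i β_i = 0.23×1.3073 + 0.16×1.3698 + 0.22×0.1968 + 0.30×1.9094 + 0.04×2.1068 + 0.05×2.0637 = 1.3234
E(R_P) = R_f + β_P × MRP = 2.35% + 1.3234 × 5.12% = 9.13%

9.13%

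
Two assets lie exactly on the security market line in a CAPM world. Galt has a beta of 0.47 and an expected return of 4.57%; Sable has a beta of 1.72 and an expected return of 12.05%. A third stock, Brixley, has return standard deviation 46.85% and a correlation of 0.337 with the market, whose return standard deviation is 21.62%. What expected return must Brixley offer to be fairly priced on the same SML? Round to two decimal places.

MRP = (12.05% − 4.57%) / (1.72 − 0.47) = 5.9840%
R_f = 4.57% − 0.47 × 5.9840% = 1.7575%
β_Brixley = ρ·σ_i/σ_m = 0.337 × 46.85 / 21.62 = 0.7303
E(R_Brixley) = R_f + β × MRP = 1.7575% + 0.7303 × 5.9840% = 6.13%

6.13%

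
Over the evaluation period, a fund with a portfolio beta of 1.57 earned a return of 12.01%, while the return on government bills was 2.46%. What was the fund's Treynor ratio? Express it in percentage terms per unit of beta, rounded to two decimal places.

6.08%

Treynor = (R_P − R_f) / β_P = (12.01% − 2.46%) / 1.5700 = 9.55% / 1.5700 = 6.08%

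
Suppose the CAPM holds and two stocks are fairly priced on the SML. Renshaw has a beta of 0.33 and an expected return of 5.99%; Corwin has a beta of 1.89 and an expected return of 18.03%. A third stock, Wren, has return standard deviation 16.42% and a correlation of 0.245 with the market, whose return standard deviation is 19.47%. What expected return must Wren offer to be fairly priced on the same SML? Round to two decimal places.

5.04%

MRP = (18.03% − 5.99%) / (1.89 − 0.33) = 7.7179%
R_f = 5.99% − 0.33 × 7.7179% = 3.4431%
β_Wren = ρ·σ_i/σ_m = 0.245 × 16.42 / 19.47 = 0.2066
E(R_Wren) = R_f + β × MRP = 3.4431% + 0.2066 × 7.7179% = 5.04%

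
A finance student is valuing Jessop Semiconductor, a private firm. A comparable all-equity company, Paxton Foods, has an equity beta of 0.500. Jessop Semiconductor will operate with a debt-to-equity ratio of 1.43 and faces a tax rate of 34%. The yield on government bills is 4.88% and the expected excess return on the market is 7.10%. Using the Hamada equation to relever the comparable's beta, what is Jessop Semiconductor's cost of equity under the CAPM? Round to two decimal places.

β_L = β_U × [1 + (1 − t)(D/E)] = 0.500 × [1 + (1 − 0.34) × 1.43]
    = 0.500 × [1 + 0.66 × 1.43] = 0.500 × 1.9438 = 0.9719
E(R) = R_f + β_L × MRP = 4.88% + 0.9719 × 7.10% = 11.78%

11.78%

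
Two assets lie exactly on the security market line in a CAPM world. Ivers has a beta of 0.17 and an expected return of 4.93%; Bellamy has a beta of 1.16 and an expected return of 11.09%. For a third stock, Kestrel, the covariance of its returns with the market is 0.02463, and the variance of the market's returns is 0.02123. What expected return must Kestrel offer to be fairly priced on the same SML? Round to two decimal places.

11.09%

MRP = (11.09% − 4.93%) / (1.16 − 0.17) = 6.2222%
R_f = 4.93% − 0.17 × 6.2222% = 3.8722%
β_Kestrel = Cov / Var(R_m) = 0.02463 / 0.02123 = 1.1602
E(R_Kestrel) = R_f + β × MRP = 3.8722% + 1.1602 × 6.2222% = 11.09%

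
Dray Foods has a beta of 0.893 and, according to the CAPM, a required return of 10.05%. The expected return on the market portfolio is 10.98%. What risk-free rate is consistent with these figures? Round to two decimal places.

E(R) = R_f + β(E(R_m) − R_f) = R_f(1 − β) + β·E(R_m)
10.05% = R_f × (1 − 0.893) + 0.893 × 10.98%
10.05% = R_f × 0.107 + 9.80514%
R_f = (10.05% − 9.80514%) / 0.107 = 2.29%

2.29%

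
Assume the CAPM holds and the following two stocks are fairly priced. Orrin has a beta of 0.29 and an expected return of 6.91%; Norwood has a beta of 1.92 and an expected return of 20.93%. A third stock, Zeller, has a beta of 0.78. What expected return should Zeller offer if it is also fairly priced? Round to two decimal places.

11.12%

MRP (SML slope) = (20.93% − 6.91%) / (1.92 − 0.29) = 14.02% / 1.63 = 8.6012%
R_f (intercept) = 6.91% − 0.29 × 8.6012% = 4.4157%
E(R_Zeller) = R_f + β × MRP = 4.4157% + 0.78 × 8.6012% = 11.12%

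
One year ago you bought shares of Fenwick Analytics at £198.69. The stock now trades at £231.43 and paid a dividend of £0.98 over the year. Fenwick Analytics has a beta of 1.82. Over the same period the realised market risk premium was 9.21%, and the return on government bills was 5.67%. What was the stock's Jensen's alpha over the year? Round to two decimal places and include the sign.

-5.46%

Realised HPR = (P1 + D1 − P0) / P0 = (231.43 + 0.98 − 198.69) / 198.69 = 33.72 / 198.69 = 16.9712%
CAPM required = R_f + β·MRP = 5.67% + 1.82 × 9.21% = 22.4322%
α = realised − required = 16.9712% − 22.4322% = -5.46%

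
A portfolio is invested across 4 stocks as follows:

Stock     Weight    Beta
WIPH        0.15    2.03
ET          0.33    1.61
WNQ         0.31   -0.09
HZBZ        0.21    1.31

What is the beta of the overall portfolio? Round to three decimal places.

1.083

β_P = Σ w_i β_i = 0.15×2.03 + 0.33×1.61 + 0.31×-0.09 + 0.21×1.31 = 1.0830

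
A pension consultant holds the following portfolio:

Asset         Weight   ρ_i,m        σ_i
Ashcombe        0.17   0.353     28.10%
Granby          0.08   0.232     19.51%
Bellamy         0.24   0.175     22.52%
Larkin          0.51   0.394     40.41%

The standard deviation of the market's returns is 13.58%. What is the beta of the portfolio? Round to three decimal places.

0.818

β_Ashcombe = 0.353 × 28.10% / 13.58% = 0.7304
β_Granby = 0.232 × 19.51% / 13.58% = 0.3333
β_Bellamy = 0.175 × 22.52% / 13.58% = 0.2902
β_Larkin = 0.394 × 40.41% / 13.58% = 1.1724
β_P = Σ w_i β_i = 0.17×0.7304 + 0.08×0.3333 + 0.24×0.2902 + 0.51×1.1724 = 0.8184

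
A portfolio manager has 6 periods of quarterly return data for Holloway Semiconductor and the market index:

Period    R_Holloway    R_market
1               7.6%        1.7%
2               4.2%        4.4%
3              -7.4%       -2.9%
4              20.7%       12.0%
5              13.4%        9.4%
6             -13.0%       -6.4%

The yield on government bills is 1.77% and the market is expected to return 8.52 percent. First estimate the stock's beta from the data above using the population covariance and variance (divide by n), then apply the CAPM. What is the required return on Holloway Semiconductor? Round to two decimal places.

Mean R_i = (7.6 + 4.2 − 7.4 + 20.7 + 13.4 − 13.0) / 6 = 4.2500%
Mean R_m = (1.7 + 4.4 − 2.9 + 12.0 + 9.4 − 6.4) / 6 = 3.0333%
Σ(R_i − R̄_i)(R_m − R̄_m) = 433.0700  ⇒  Cov = 433.0700 / 6 = 72.1783
Σ(R_m − R̄_m)² = 248.7733  ⇒  Var(R_m) = 248.7733 / 6 = 41.4622
β = Cov / Var(R_m) = 72.1783 / 41.4622 = 1.7408
MRP = 8.52% − 1.77% = 6.75%
E(R) = R_f + β × MRP = 1.77% + 1.7408 × 6.75% = 13.52%

13.52%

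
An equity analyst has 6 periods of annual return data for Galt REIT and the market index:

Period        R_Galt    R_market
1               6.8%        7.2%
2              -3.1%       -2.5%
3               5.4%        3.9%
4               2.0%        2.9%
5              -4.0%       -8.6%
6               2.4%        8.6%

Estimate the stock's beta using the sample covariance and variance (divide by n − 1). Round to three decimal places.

0.580

Mean R_i = (6.8 − 3.1 + 5.4 + 2.0 − 4.0 + 2.4) / 6 = 1.5833%
Mean R_m = (7.2 − 2.5 + 3.9 + 2.9 − 8.6 + 8.6) / 6 = 1.9167%
Σ(R_i − R̄_i)(R_m − R̄_m) = 120.4017  ⇒  Cov = 120.4017 / 5 = 24.0803
Σ(R_m − R̄_m)² = 207.5883  ⇒  Var(R_m) = 207.5883 / 5 = 41.5177
β = Cov / Var(R_m) = 24.0803 / 41.5177 = 0.5800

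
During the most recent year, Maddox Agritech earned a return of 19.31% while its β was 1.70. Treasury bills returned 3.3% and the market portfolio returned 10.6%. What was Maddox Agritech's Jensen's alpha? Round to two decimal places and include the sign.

Market excess return = 10.6% − 3.3% = 7.30%
CAPM benchmark = R_f + β(R_m − R_f) = 3.3% + 1.70 × 7.3% = 15.7100%
α = actual − benchmark = 19.31% − 15.7100% = +3.60%

+3.60%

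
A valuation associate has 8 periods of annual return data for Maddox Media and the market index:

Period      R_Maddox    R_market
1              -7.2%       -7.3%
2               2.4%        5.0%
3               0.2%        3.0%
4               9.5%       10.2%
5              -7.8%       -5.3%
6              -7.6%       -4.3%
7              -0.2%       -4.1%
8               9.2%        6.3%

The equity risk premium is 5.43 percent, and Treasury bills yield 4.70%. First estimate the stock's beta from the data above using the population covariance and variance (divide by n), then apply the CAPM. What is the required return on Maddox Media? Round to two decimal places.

Mean R_i = (-7.2 + 2.4 + 0.2 + 9.5 − 7.8 − 7.6 − 0.2 + 9.2) / 8 = -0.1875%
Mean R_m = (-7.3 + 5.0 + 3.0 + 10.2 − 5.3 − 4.3 − 4.1 + 6.3) / 8 = 0.4375%
Σ(R_i − R̄_i)(R_m − R̄_m) = 295.5163  ⇒  Cov = 295.5163 / 8 = 36.9395
Σ(R_m − R̄_m)² = 292.8788  ⇒  Var(R_m) = 292.8788 / 8 = 36.6099
β = Cov / Var(R_m) = 36.9395 / 36.6099 = 1.0090
E(R) = R_f + β × MRP = 4.70% + 1.0090 × 5.43% = 10.18%

10.18%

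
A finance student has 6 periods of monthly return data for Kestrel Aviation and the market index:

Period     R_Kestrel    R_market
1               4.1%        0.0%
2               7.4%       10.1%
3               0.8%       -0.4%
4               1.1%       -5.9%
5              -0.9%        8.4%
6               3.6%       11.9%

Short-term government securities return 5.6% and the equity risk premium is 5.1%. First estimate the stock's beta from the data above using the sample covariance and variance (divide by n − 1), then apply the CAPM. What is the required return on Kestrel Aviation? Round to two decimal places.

Mean R_i = (4.1 + 7.4 + 0.8 + 1.1 − 0.9 + 3.6) / 6 = 2.6833%
Mean R_m = (0.0 + 10.1 − 0.4 − 5.9 + 8.4 + 11.9) / 6 = 4.0167%
Σ(R_i − R̄_i)(R_m − R̄_m) = 38.5417  ⇒  Cov = 38.5417 / 5 = 7.7083
Σ(R_m − R̄_m)² = 252.3483  ⇒  Var(R_m) = 252.3483 / 5 = 50.4697
β = Cov / Var(R_m) = 7.7083 / 50.4697 = 0.1527
E(R) = R_f + β × MRP = 5.6% + 0.1527 × 5.1% = 6.38%

6.38%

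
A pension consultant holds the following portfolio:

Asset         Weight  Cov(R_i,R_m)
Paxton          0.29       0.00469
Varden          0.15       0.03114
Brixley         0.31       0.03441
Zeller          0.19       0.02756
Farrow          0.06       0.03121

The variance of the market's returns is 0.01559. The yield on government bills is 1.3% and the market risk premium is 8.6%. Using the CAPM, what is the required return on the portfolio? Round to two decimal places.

β_Paxton = 0.00469 / 0.01559 = 0.3008
β_Varden = 0.03114 / 0.01559 = 1.9974
β_Brixley = 0.03441 / 0.01559 = 2.2072
β_Zeller = 0.02756 / 0.01559 = 1.7678
β_Farrow = 0.03121 / 0.01559 = 2.0019
β_P = Σ w_i β_i = 0.29×0.3008 + 0.15×1.9974 + 0.31×2.2072 + 0.19×1.7678 + 0.06×2.0019 = 1.5271
E(R_P) = R_f + β_P × MRP = 1.3% + 1.5271 × 8.6% = 14.43%

14.43%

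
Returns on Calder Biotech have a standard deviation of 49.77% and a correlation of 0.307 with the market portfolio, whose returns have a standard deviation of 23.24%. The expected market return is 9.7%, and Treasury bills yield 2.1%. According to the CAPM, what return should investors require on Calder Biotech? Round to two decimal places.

β = ρ × σ_i / σ_m = 0.307 × 49.77% / 23.24% = 0.6575
MRP = 9.7% − 2.1% = 7.60%
E(R) = 2.1% + 0.6575 × 7.6% = 7.10%

7.10%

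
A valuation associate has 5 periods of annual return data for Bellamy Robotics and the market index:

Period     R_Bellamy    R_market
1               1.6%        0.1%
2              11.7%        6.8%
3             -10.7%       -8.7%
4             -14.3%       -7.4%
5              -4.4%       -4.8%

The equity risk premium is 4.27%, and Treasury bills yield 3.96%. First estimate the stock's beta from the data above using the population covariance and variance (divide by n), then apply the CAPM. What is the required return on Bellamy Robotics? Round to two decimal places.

10.73%

Mean R_i = (1.6 + 11.7 − 10.7 − 14.3 − 4.4) / 5 = -3.2200%
Mean R_m = (0.1 + 6.8 − 8.7 − 7.4 − 4.8) / 5 = -2.8000%
Σ(R_i − R̄_i)(R_m − R̄_m) = 254.6700  ⇒  Cov = 254.6700 / 5 = 50.9340
Σ(R_m − R̄_m)² = 160.5400  ⇒  Var(R_m) = 160.5400 / 5 = 32.1080
β = Cov / Var(R_m) = 50.9340 / 32.1080 = 1.5863
E(R) = R_f + β × MRP = 3.96% + 1.5863 × 4.27% = 10.73%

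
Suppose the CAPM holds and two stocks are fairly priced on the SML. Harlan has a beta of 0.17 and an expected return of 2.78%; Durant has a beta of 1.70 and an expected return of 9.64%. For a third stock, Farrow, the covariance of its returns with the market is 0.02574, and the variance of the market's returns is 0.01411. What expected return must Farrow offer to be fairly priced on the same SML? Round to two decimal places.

10.20%

MRP = (9.64% − 2.78%) / (1.70 − 0.17) = 4.4837%
R_f = 2.78% − 0.17 × 4.4837% = 2.0178%
β_Farrow = Cov / Var(R_m) = 0.02574 / 0.01411 = 1.8242
E(R_Farrow) = R_f + β × MRP = 2.0178% + 1.8242 × 4.4837% = 10.20%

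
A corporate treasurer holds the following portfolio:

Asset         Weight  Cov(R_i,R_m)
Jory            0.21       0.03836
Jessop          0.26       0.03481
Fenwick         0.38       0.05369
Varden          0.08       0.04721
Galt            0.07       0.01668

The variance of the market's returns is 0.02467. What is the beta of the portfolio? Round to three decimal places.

β_Jory = 0.03836 / 0.02467 = 1.5549
β_Jessop = 0.03481 / 0.02467 = 1.4110
β_Fenwick = 0.05369 / 0.02467 = 2.1763
β_Varden = 0.04721 / 0.02467 = 1.9137
β_Galt = 0.01668 / 0.02467 = 0.6761
β_P = Σ w_i β_i = 0.21×1.5549 + 0.26×1.4110 + 0.38×2.1763 + 0.08×1.9137 + 0.07×0.6761 = 1.7208

1.721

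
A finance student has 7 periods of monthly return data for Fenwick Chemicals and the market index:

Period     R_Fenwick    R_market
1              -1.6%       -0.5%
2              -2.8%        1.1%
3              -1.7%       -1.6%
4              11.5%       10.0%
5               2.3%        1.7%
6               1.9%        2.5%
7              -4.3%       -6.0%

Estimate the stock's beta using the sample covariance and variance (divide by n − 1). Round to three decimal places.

Mean R_i = (-1.6 − 2.8 − 1.7 + 11.5 + 2.3 + 1.9 − 4.3) / 7 = 0.7571%
Mean R_m = (-0.5 + 1.1 − 1.6 + 10.0 + 1.7 + 2.5 − 6.0) / 7 = 1.0286%
Σ(R_i − R̄_i)(R_m − R̄_m) = 144.4486  ⇒  Cov = 144.4486 / 6 = 24.0748
Σ(R_m − R̄_m)² = 141.7543  ⇒  Var(R_m) = 141.7543 / 6 = 23.6257
β = Cov / Var(R_m) = 24.0748 / 23.6257 = 1.0190

1.019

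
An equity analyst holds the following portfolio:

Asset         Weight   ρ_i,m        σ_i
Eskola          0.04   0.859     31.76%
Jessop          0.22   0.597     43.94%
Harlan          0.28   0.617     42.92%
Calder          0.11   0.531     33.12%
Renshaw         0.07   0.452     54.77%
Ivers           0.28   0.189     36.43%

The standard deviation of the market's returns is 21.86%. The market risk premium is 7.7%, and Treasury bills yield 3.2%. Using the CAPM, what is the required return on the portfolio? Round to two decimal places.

10.20%

β_Eskola = 0.859 × 31.76% / 21.86% = 1.2480
β_Jessop = 0.597 × 43.94% / 21.86% = 1.2000
β_Harlan = 0.617 × 42.92% / 21.86% = 1.2114
β_Calder = 0.531 × 33.12% / 21.86% = 0.8045
β_Renshaw = 0.452 × 54.77% / 21.86% = 1.1325
β_Ivers = 0.189 × 36.43% / 21.86% = 0.3150
β_P = Σ w_i β_i = 0.04×1.2480 + 0.22×1.2000 + 0.28×1.2114 + 0.11×0.8045 + 0.07×1.1325 + 0.28×0.3150 = 0.9091
E(R_P) = R_f + β_P × MRP = 3.2% + 0.9091 × 7.7% = 10.20%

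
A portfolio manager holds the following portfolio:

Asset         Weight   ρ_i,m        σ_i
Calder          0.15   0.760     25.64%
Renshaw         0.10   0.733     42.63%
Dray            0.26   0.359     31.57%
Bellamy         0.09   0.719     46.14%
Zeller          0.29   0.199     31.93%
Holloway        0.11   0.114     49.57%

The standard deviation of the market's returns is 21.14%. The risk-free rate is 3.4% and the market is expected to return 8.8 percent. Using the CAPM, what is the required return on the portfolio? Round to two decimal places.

β_Calder = 0.760 × 25.64% / 21.14% = 0.9218
β_Renshaw = 0.733 × 42.63% / 21.14% = 1.4781
β_Dray = 0.359 × 31.57% / 21.14% = 0.5361
β_Bellamy = 0.719 × 46.14% / 21.14% = 1.5693
β_Zeller = 0.199 × 31.93% / 21.14% = 0.3006
β_Holloway = 0.114 × 49.57% / 21.14% = 0.2673
β_P = Σ w_i β_i = 0.15×0.9218 + 0.10×1.4781 + 0.26×0.5361 + 0.09×1.5693 + 0.29×0.3006 + 0.11×0.2673 = 0.6833
MRP = 8.8% − 3.4% = 5.40%
E(R_P) = R_f + β_P × MRP = 3.4% + 0.6833 × 5.4% = 7.09%

7.09%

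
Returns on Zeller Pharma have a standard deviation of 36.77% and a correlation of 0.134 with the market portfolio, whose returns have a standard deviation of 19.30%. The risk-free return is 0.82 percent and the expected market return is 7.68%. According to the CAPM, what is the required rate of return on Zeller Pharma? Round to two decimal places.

2.57%

β = ρ × σ_i / σ_m = 0.134 × 36.77% / 19.30% = 0.2553
MRP = 7.68% − 0.82% = 6.86%
E(R) = 0.82% + 0.2553 × 6.86% = 2.57%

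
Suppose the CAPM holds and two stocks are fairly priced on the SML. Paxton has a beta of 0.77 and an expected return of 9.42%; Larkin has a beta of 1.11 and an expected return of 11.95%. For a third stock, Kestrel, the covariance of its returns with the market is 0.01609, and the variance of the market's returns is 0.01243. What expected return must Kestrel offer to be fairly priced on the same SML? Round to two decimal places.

MRP = (11.95% − 9.42%) / (1.11 − 0.77) = 7.4412%
R_f = 9.42% − 0.77 × 7.4412% = 3.6903%
β_Kestrel = Cov / Var(R_m) = 0.01609 / 0.01243 = 1.2944
E(R_Kestrel) = R_f + β × MRP = 3.6903% + 1.2944 × 7.4412% = 13.32%

13.32%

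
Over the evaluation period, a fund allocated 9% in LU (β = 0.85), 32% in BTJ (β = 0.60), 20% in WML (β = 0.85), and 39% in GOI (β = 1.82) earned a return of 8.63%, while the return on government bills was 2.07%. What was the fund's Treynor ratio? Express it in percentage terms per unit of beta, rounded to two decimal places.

β_P = 0.09×0.85 + 0.32×0.60 + 0.20×0.85 + 0.39×1.82 = 1.1483
Treynor = (R_P − R_f) / β_P = (8.63% − 2.07%) / 1.1483 = 6.56% / 1.1483 = 5.71%

5.71%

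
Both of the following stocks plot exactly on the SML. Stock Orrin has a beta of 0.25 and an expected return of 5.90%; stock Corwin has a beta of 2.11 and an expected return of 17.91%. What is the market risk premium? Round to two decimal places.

Both satisfy E(R) = R_f + β·MRP, so the slope of the SML is
MRP = (17.91% − 5.90%) / (2.11 − 0.25) = 12.01% / 1.86 = 6.4570%

6.46%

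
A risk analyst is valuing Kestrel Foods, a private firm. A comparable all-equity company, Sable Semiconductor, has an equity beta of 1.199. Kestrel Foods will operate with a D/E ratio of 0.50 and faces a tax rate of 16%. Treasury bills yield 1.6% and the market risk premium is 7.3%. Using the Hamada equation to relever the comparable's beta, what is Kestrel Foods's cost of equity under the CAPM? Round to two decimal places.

14.03%

β_L = β_U × [1 + (1 − t)(D/E)] = 1.199 × [1 + (1 − 0.16) × 0.50]
    = 1.199 × [1 + 0.84 × 0.50] = 1.199 × 1.4200 = 1.7026
E(R) = R_f + β_L × MRP = 1.6% + 1.7026 × 7.3% = 14.03%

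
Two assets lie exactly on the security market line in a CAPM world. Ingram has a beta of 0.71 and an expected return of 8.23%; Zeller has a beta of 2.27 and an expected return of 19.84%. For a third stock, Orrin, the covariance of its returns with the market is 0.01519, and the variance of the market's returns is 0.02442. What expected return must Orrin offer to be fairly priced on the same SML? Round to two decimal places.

7.58%

MRP = (19.84% − 8.23%) / (2.27 − 0.71) = 7.4423%
R_f = 8.23% − 0.71 × 7.4423% = 2.9460%
β_Orrin = Cov / Var(R_m) = 0.01519 / 0.02442 = 0.6220
E(R_Orrin) = R_f + β × MRP = 2.9460% + 0.6220 × 7.4423% = 7.58%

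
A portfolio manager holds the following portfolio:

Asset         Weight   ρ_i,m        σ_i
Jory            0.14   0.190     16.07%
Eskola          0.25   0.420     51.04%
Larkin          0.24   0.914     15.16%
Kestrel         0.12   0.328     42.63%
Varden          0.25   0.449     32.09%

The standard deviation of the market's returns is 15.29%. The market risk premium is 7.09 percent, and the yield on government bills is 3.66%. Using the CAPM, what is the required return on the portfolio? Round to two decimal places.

β_Jory = 0.190 × 16.07% / 15.29% = 0.1997
β_Eskola = 0.420 × 51.04% / 15.29% = 1.4020
β_Larkin = 0.914 × 15.16% / 15.29% = 0.9062
β_Kestrel = 0.328 × 42.63% / 15.29% = 0.9145
β_Varden = 0.449 × 32.09% / 15.29% = 0.9423
β_P = Σ w_i β_i = 0.14×0.1997 + 0.25×1.4020 + 0.24×0.9062 + 0.12×0.9145 + 0.25×0.9423 = 0.9413
E(R_P) = R_f + β_P × MRP = 3.66% + 0.9413 × 7.09% = 10.33%

10.33%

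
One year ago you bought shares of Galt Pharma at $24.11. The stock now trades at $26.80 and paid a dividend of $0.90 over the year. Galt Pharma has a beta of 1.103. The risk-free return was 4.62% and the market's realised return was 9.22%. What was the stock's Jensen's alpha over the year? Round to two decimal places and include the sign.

+5.20%

Realised HPR = (P1 + D1 − P0) / P0 = (26.80 + 0.90 − 24.11) / 24.11 = 3.59 / 24.11 = 14.8901%
MRP = 9.22% − 4.62% = 4.60%
CAPM required = R_f + β·MRP = 4.62% + 1.103 × 4.60% = 9.69380%
α = realised − required = 14.8901% − 9.69380% = +5.20%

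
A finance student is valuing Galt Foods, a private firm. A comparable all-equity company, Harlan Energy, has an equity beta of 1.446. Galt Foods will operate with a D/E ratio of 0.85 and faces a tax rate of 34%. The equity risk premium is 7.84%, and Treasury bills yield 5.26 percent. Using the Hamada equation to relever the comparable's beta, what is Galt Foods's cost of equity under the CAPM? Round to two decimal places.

22.96%

β_L = β_U × [1 + (1 − t)(D/E)] = 1.446 × [1 + (1 − 0.34) × 0.85]
    = 1.446 × [1 + 0.66 × 0.85] = 1.446 × 1.5610 = 2.2572
E(R) = R_f + β_L × MRP = 5.26% + 2.2572 × 7.84% = 22.96%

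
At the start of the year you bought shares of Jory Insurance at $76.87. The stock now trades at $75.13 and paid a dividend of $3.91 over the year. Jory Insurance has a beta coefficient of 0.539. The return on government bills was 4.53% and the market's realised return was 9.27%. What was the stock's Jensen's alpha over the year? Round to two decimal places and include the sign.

Realised HPR = (P1 + D1 − P0) / P0 = (75.13 + 3.91 − 76.87) / 76.87 = 2.17 / 76.87 = 2.8229%
MRP = 9.27% − 4.53% = 4.74%
CAPM required = R_f + β·MRP = 4.53% + 0.539 × 4.74% = 7.08486%
α = realised − required = 2.8229% − 7.08486% = -4.26%

-4.26%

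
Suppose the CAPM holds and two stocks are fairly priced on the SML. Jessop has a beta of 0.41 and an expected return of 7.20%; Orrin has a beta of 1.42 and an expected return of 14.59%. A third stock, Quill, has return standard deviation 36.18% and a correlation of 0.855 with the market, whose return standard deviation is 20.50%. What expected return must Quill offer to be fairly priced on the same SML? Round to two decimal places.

15.24%

MRP = (14.59% − 7.20%) / (1.42 − 0.41) = 7.3168%
R_f = 7.20% − 0.41 × 7.3168% = 4.2001%
β_Quill = ρ·σ_i/σ_m = 0.855 × 36.18 / 20.50 = 1.5090
E(R_Quill) = R_f + β × MRP = 4.2001% + 1.5090 × 7.3168% = 15.24%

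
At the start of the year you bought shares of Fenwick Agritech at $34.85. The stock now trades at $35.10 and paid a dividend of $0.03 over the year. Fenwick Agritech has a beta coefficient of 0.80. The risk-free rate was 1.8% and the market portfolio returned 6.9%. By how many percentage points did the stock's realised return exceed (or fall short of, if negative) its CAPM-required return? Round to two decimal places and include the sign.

Realised HPR = (P1 + D1 − P0) / P0 = (35.10 + 0.03 − 34.85) / 34.85 = 0.28 / 34.85 = 0.8034%
MRP = 6.9% − 1.8% = 5.10%
CAPM required = R_f + β·MRP = 1.8% + 0.80 × 5.1% = 5.8800%
α = realised − required = 0.8034% − 5.8800% = -5.08%

-5.08%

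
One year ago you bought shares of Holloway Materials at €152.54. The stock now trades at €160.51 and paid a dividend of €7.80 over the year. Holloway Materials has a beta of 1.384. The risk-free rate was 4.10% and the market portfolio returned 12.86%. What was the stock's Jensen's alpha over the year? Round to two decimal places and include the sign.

-5.89%

Realised HPR = (P1 + D1 − P0) / P0 = (160.51 + 7.80 − 152.54) / 152.54 = 15.77 / 152.54 = 10.3383%
MRP = 12.86% − 4.10% = 8.76%
CAPM required = R_f + β·MRP = 4.10% + 1.384 × 8.76% = 16.22384%
α = realised − required = 10.3383% − 16.22384% = -5.89%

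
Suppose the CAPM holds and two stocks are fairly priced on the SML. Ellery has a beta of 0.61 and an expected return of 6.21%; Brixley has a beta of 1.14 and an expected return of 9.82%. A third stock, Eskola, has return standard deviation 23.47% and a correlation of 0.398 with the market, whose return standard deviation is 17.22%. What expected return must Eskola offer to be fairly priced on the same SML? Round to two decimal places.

MRP = (9.82% − 6.21%) / (1.14 − 0.61) = 6.8113%
R_f = 6.21% − 0.61 × 6.8113% = 2.0551%
β_Eskola = ρ·σ_i/σ_m = 0.398 × 23.47 / 17.22 = 0.5425
E(R_Eskola) = R_f + β × MRP = 2.0551% + 0.5425 × 6.8113% = 5.75%

5.75%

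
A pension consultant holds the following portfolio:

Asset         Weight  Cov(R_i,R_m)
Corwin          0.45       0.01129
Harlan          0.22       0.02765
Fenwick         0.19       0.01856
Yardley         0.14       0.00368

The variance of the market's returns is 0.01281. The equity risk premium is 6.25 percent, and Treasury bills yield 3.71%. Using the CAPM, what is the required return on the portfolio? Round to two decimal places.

β_Corwin = 0.01129 / 0.01281 = 0.8813
β_Harlan = 0.02765 / 0.01281 = 2.1585
β_Fenwick = 0.01856 / 0.01281 = 1.4489
β_Yardley = 0.00368 / 0.01281 = 0.2873
β_P = Σ w_i β_i = 0.45×0.8813 + 0.22×2.1585 + 0.19×1.4489 + 0.14×0.2873 = 1.1870
E(R_P) = R_f + β_P × MRP = 3.71% + 1.1870 × 6.25% = 11.13%

11.13%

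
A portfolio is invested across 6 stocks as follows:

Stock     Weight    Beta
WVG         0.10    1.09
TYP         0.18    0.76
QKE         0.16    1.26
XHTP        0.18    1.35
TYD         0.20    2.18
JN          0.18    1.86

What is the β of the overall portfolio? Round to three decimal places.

1.461

β_P = Σ w_i β_i = 0.10×1.09 + 0.18×0.76 + 0.16×1.26 + 0.18×1.35 + 0.20×2.18 + 0.18×1.86 = 1.4612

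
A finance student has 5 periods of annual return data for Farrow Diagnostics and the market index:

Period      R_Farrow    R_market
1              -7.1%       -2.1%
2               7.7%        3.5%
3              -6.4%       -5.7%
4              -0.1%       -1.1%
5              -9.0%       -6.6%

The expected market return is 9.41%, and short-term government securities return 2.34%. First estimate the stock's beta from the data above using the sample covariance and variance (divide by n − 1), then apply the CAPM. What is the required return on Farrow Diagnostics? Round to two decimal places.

Mean R_i = (-7.1 + 7.7 − 6.4 − 0.1 − 9.0) / 5 = -2.9800%
Mean R_m = (-2.1 + 3.5 − 5.7 − 1.1 − 6.6) / 5 = -2.4000%
Σ(R_i − R̄_i)(R_m − R̄_m) = 102.0900  ⇒  Cov = 102.0900 / 4 = 25.5225
Σ(R_m − R̄_m)² = 65.1200  ⇒  Var(R_m) = 65.1200 / 4 = 16.2800
β = Cov / Var(R_m) = 25.5225 / 16.2800 = 1.5677
MRP = 9.41% − 2.34% = 7.07%
E(R) = R_f + β × MRP = 2.34% + 1.5677 × 7.07% = 13.42%

13.42%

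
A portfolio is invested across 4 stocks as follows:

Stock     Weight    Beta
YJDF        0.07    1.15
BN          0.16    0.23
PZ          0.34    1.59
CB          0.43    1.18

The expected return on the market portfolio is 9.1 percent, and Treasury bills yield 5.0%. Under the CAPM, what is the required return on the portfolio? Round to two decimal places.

β_P = Σ w_i β_i = 0.07×1.15 + 0.16×0.23 + 0.34×1.59 + 0.43×1.18 = 1.1653
MRP = 9.1% − 5.0% = 4.10%
E(R_P) = R_f + β_P × MRP = 5.0% + 1.1653 × 4.1% = 9.78%

9.78%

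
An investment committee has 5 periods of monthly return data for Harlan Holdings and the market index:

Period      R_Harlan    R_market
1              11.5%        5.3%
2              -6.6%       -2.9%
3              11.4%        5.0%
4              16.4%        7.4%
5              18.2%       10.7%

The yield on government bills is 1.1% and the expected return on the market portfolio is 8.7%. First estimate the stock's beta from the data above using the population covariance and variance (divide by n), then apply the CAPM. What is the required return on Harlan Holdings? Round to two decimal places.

15.71%

Mean R_i = (11.5 − 6.6 + 11.4 + 16.4 + 18.2) / 5 = 10.1800%
Mean R_m = (5.3 − 2.9 + 5.0 + 7.4 + 10.7) / 5 = 5.1000%
Σ(R_i − R̄_i)(R_m − R̄_m) = 193.6000  ⇒  Cov = 193.6000 / 5 = 38.7200
Σ(R_m − R̄_m)² = 100.7000  ⇒  Var(R_m) = 100.7000 / 5 = 20.1400
β = Cov / Var(R_m) = 38.7200 / 20.1400 = 1.9225
MRP = 8.7% − 1.1% = 7.60%
E(R) = R_f + β × MRP = 1.1% + 1.9225 × 7.6% = 15.71%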